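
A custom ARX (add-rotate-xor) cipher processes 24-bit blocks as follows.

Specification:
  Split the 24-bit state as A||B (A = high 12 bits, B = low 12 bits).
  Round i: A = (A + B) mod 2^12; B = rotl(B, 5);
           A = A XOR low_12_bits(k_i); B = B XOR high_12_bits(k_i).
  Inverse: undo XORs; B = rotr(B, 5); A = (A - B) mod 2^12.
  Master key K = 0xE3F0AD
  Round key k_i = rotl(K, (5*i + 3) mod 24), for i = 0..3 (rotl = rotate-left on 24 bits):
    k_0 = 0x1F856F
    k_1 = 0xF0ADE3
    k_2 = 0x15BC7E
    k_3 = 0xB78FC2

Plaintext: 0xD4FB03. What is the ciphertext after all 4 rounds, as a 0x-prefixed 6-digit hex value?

s_0 = plaintext = 0xD4FB03
s_1 = Round(s_0, k_0) = 0xD3D18E
s_2 = Round(s_1, k_1) = 0x328EC9
s_3 = Round(s_2, k_2) = 0xD8F866
s_4 = Round(s_3, k_3) = 0xA377A8

0xA377A8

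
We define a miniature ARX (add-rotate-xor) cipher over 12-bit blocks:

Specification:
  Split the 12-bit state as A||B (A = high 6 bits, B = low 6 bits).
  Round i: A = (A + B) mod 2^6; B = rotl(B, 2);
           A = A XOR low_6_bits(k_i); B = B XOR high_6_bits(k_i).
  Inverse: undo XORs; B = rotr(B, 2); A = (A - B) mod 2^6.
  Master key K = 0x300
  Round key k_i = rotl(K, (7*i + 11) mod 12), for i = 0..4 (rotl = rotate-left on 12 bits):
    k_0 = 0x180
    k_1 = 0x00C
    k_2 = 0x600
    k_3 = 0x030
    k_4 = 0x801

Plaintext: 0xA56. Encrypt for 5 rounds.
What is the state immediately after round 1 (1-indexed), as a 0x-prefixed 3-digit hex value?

s_0 = plaintext = 0xA56
s_1 = Round(s_0, k_0) = 0xFDF
s_2 = Round(s_1, k_1) = 0x4BD
s_3 = Round(s_2, k_2) = 0x3EF
s_4 = Round(s_3, k_3) = 0x3BE
s_5 = Round(s_4, k_4) = 0x35B

0xFDF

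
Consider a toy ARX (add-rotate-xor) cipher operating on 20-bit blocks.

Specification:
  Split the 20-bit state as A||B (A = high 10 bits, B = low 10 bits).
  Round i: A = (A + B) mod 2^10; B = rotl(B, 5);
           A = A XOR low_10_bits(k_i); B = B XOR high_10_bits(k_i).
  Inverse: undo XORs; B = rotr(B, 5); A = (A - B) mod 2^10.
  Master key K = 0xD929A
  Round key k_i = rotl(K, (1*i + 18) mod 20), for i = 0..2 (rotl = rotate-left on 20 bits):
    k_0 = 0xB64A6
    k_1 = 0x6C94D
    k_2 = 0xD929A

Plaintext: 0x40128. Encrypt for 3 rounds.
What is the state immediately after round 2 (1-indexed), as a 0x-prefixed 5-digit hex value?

s_0 = plaintext = 0x40128
s_1 = Round(s_0, k_0) = 0xA3BD0
s_2 = Round(s_1, k_1) = 0xC4FAC
s_3 = Round(s_2, k_2) = 0x096F9

0xC4FAC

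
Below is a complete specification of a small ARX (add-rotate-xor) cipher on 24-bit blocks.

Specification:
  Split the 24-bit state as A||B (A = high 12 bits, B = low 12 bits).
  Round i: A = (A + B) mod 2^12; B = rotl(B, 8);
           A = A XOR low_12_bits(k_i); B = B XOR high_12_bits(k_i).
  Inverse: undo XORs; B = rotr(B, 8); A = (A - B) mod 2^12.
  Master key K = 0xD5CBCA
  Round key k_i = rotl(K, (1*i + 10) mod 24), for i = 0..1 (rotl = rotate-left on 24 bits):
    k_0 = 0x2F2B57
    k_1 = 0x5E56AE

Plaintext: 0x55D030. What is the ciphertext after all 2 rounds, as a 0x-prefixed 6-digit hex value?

s_0 = plaintext = 0x55D030
s_1 = Round(s_0, k_0) = 0xEDA2F1
s_2 = Round(s_1, k_1) = 0x7654CA

0x7654CA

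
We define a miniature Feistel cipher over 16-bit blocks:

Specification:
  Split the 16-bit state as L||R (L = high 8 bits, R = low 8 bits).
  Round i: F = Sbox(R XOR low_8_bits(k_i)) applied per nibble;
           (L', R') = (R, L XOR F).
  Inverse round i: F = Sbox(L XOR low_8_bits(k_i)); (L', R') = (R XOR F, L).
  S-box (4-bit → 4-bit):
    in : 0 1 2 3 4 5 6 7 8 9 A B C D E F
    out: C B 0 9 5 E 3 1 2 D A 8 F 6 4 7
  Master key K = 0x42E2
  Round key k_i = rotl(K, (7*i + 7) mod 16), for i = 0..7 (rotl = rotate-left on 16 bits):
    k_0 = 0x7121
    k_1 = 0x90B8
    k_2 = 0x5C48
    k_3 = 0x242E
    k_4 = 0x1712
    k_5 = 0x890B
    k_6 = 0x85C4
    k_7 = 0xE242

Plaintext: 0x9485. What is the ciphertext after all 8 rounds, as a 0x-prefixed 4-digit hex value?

s_0 = plaintext = 0x9485
s_1 = Round(s_0, k_0) = 0x8531
s_2 = Round(s_1, k_1) = 0x31A8
s_3 = Round(s_2, k_2) = 0xA87D
s_4 = Round(s_3, k_3) = 0x7D41
s_5 = Round(s_4, k_4) = 0x4194
s_6 = Round(s_5, k_5) = 0x9496
s_7 = Round(s_6, k_6) = 0x9674
s_8 = Round(s_7, k_7) = 0x7405

0x7405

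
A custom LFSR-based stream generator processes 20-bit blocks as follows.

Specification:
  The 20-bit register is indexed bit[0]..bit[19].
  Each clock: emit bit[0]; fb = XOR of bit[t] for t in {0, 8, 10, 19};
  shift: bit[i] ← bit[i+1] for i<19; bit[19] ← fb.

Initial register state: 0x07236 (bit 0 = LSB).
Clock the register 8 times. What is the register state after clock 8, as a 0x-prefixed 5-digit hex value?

0xC8072

reg_0 = 0x07236
clock 1: out=0, reg = 0x0391B
clock 2: out=1, reg = 0x01C8D
clock 3: out=1, reg = 0x00E46
clock 4: out=0, reg = 0x80723
clock 5: out=1, reg = 0x40391
clock 6: out=1, reg = 0x201C8
clock 7: out=0, reg = 0x900E4
clock 8: out=0, reg = 0xC8072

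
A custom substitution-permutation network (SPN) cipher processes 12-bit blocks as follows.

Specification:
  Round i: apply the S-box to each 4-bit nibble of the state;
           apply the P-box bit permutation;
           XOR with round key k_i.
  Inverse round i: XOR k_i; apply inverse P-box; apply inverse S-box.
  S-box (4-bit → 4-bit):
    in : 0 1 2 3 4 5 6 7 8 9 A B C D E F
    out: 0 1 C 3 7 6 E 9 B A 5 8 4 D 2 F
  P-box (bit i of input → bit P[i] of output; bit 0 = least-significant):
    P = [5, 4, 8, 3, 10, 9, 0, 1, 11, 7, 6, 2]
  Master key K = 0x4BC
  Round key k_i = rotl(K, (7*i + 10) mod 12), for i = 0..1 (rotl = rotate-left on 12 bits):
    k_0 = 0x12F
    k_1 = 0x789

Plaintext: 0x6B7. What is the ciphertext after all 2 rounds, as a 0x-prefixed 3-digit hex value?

s_0 = plaintext = 0x6B7
s_1 = Round(s_0, k_0) = 0x1C1
s_2 = Round(s_1, k_1) = 0xFA8

0xFA8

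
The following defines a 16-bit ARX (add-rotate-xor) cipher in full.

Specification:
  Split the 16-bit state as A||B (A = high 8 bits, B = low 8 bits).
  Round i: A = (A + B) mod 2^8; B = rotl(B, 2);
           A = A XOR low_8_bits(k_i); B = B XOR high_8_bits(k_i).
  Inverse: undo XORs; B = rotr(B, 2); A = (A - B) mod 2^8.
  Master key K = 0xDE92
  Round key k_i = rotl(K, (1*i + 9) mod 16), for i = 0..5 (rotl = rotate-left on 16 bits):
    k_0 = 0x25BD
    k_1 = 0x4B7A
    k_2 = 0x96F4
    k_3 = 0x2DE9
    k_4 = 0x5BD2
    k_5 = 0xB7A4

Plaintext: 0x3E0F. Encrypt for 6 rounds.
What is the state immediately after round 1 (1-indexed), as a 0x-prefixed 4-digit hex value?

s_0 = plaintext = 0x3E0F
s_1 = Round(s_0, k_0) = 0xF019
s_2 = Round(s_1, k_1) = 0x732F
s_3 = Round(s_2, k_2) = 0x562A
s_4 = Round(s_3, k_3) = 0x6985
s_5 = Round(s_4, k_4) = 0x3C4D
s_6 = Round(s_5, k_5) = 0x2D82

0xF019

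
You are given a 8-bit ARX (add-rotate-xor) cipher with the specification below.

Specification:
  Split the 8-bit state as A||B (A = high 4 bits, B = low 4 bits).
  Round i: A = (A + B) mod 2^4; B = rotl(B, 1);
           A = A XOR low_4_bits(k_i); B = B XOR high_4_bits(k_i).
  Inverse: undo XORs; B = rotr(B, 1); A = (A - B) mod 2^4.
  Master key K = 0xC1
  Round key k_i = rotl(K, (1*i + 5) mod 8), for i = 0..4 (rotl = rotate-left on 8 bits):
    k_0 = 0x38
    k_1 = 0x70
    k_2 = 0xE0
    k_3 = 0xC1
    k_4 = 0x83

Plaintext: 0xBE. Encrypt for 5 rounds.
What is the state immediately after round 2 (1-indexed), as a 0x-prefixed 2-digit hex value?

0xFA

s_0 = plaintext = 0xBE
s_1 = Round(s_0, k_0) = 0x1E
s_2 = Round(s_1, k_1) = 0xFA
s_3 = Round(s_2, k_2) = 0x9B
s_4 = Round(s_3, k_3) = 0x5B
s_5 = Round(s_4, k_4) = 0x3F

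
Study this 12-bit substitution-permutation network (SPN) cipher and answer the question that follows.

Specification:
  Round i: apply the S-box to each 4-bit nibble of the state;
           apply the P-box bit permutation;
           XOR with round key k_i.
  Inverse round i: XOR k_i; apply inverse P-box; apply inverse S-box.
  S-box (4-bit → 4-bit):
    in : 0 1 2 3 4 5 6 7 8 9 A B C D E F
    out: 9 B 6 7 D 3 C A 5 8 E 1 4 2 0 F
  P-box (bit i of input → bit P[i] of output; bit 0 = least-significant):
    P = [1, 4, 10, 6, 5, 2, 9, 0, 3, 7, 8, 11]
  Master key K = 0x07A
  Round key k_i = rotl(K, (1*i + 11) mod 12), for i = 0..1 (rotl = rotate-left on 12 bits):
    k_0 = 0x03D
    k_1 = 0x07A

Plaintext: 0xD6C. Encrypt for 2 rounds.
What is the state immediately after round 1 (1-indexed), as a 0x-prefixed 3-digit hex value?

0x6BC

s_0 = plaintext = 0xD6C
s_1 = Round(s_0, k_0) = 0x6BC
s_2 = Round(s_1, k_1) = 0xD5A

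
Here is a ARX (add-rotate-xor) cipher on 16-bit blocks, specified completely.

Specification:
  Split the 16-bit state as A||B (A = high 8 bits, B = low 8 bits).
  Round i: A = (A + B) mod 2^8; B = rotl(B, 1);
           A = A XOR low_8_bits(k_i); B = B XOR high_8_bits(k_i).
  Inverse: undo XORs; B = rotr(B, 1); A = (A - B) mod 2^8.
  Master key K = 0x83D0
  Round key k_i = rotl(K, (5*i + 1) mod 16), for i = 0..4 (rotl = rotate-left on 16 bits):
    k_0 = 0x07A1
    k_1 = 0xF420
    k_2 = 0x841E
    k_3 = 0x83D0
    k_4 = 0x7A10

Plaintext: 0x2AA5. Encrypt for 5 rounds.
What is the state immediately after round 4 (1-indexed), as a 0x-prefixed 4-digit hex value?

0xA43B

s_0 = plaintext = 0x2AA5
s_1 = Round(s_0, k_0) = 0x6E4C
s_2 = Round(s_1, k_1) = 0x9A6C
s_3 = Round(s_2, k_2) = 0x185C
s_4 = Round(s_3, k_3) = 0xA43B
s_5 = Round(s_4, k_4) = 0xCF0C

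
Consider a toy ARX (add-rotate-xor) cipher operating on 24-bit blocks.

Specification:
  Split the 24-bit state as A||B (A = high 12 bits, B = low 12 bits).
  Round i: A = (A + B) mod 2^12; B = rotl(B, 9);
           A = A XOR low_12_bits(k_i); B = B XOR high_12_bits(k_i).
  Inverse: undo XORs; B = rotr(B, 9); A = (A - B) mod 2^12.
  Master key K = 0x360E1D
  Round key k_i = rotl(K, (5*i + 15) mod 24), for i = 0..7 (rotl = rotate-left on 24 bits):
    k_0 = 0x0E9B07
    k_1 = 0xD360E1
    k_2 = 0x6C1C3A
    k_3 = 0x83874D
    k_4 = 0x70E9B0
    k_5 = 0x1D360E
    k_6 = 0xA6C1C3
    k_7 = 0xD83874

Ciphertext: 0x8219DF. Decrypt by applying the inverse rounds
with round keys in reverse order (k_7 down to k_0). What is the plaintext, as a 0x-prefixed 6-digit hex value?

s_0 = ciphertext = 0x8219DF
s_1 = InvRound(s_0, k_7) = 0xD732E2
s_2 = InvRound(s_1, k_6) = 0x83C474
s_3 = InvRound(s_2, k_5) = 0x0F8D3A
s_4 = InvRound(s_3, k_4) = 0x7A31A5
s_5 = InvRound(s_4, k_3) = 0x402CEC
s_6 = InvRound(s_5, k_2) = 0x6CB16D
s_7 = InvRound(s_6, k_1) = 0x34C2DE
s_8 = InvRound(s_7, k_0) = 0x6921B9

0x6921B9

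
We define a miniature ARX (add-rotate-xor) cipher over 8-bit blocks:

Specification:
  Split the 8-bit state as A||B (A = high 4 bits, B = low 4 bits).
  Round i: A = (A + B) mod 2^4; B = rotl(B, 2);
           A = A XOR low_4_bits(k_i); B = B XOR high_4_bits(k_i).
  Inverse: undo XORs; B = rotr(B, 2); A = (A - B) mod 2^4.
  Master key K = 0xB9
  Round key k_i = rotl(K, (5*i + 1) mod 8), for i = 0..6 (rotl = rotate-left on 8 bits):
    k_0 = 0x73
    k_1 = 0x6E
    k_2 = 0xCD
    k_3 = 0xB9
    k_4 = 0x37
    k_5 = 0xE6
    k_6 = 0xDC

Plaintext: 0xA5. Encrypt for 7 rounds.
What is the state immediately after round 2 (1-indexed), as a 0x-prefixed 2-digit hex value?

s_0 = plaintext = 0xA5
s_1 = Round(s_0, k_0) = 0xC2
s_2 = Round(s_1, k_1) = 0x0E
s_3 = Round(s_2, k_2) = 0x37
s_4 = Round(s_3, k_3) = 0x36
s_5 = Round(s_4, k_4) = 0xEA
s_6 = Round(s_5, k_5) = 0xE4
s_7 = Round(s_6, k_6) = 0xEC

0x0E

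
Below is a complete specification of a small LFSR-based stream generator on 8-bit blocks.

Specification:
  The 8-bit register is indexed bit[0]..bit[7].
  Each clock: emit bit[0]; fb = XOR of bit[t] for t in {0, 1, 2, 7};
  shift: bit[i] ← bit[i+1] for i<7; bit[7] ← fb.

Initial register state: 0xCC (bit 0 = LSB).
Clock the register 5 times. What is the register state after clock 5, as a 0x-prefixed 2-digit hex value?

reg_0 = 0xCC
clock 1: out=0, reg = 0x66
clock 2: out=0, reg = 0x33
clock 3: out=1, reg = 0x19
clock 4: out=1, reg = 0x8C
clock 5: out=0, reg = 0x46

0x46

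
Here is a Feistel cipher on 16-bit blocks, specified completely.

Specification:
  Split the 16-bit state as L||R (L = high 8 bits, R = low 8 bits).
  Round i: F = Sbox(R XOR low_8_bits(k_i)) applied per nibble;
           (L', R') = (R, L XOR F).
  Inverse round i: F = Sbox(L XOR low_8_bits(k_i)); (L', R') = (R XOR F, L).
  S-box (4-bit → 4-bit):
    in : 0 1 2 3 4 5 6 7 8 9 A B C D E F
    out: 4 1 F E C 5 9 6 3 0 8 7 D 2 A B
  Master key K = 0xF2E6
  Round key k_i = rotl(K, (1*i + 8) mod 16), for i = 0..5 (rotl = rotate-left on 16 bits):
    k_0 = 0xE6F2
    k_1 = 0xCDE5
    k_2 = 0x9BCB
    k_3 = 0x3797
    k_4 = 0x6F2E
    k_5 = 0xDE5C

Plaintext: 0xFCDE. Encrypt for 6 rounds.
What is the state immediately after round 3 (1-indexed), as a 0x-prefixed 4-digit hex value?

s_0 = plaintext = 0xFCDE
s_1 = Round(s_0, k_0) = 0xDE01
s_2 = Round(s_1, k_1) = 0x0172
s_3 = Round(s_2, k_2) = 0x7271
s_4 = Round(s_3, k_3) = 0x71DB
s_5 = Round(s_4, k_4) = 0xDBC4
s_6 = Round(s_5, k_5) = 0xC4D8

0x7271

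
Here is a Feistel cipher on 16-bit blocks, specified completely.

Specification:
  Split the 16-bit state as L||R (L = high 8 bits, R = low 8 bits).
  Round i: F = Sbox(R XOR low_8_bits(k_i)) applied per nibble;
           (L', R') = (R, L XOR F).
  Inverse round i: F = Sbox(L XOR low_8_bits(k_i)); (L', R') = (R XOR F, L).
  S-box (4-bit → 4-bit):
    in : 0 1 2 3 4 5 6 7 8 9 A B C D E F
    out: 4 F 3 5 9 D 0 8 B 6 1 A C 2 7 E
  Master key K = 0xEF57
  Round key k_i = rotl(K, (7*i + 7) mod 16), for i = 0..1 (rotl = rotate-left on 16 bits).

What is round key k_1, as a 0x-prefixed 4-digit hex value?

0xFBD5

K = 0xEF57
k_0 = rotl(K, (7*0+7) mod 16) = rotl(K, 7) = 0xABF7
k_1 = rotl(K, (7*1+7) mod 16) = rotl(K, 14) = 0xFBD5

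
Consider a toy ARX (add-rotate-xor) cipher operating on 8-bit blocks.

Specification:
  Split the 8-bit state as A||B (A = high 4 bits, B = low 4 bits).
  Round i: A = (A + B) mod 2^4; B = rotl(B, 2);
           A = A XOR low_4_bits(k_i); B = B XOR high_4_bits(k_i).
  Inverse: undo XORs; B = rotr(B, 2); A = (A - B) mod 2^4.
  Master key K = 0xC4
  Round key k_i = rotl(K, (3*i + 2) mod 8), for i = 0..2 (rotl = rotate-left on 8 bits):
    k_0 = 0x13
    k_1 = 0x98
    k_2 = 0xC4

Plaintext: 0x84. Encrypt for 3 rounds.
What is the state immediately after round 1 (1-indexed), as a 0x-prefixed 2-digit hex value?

0xF0

s_0 = plaintext = 0x84
s_1 = Round(s_0, k_0) = 0xF0
s_2 = Round(s_1, k_1) = 0x79
s_3 = Round(s_2, k_2) = 0x4A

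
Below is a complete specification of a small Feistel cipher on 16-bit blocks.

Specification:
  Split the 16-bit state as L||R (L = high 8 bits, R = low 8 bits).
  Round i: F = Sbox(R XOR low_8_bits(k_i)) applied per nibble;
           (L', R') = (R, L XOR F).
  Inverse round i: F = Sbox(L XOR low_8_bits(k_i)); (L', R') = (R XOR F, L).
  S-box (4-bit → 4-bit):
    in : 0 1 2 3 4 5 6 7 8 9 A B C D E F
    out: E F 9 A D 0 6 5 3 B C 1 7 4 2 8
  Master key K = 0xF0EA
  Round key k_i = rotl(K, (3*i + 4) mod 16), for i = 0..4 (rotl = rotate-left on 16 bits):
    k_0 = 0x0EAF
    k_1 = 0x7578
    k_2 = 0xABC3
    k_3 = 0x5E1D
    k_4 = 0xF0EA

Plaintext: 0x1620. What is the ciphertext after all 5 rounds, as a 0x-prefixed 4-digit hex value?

s_0 = plaintext = 0x1620
s_1 = Round(s_0, k_0) = 0x202E
s_2 = Round(s_1, k_1) = 0x2E26
s_3 = Round(s_2, k_2) = 0x260E
s_4 = Round(s_3, k_3) = 0x0EDC
s_5 = Round(s_4, k_4) = 0xDCA8

0xDCA8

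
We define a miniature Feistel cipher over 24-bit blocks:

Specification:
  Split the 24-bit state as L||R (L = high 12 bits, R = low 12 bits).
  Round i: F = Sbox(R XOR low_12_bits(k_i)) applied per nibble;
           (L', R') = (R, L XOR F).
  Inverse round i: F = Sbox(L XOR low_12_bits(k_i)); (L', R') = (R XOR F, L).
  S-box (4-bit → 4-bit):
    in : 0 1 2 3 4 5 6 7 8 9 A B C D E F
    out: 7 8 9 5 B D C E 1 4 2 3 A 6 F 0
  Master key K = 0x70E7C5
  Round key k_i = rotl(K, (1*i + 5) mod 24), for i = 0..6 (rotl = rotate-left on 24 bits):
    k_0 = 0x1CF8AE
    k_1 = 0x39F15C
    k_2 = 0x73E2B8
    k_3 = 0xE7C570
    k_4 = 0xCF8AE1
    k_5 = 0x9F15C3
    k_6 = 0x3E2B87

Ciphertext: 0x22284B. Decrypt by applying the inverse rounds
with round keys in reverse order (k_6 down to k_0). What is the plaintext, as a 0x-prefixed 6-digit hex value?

0xD1531C

s_0 = ciphertext = 0x22284B
s_1 = InvRound(s_0, k_6) = 0xC66222
s_2 = InvRound(s_1, k_5) = 0x60FC66
s_3 = InvRound(s_2, k_4) = 0x69960F
s_4 = InvRound(s_3, k_3) = 0x3FB699
s_5 = InvRound(s_4, k_2) = 0xE2C3FB
s_6 = InvRound(s_5, k_1) = 0x31CE2C
s_7 = InvRound(s_6, k_0) = 0xD1531C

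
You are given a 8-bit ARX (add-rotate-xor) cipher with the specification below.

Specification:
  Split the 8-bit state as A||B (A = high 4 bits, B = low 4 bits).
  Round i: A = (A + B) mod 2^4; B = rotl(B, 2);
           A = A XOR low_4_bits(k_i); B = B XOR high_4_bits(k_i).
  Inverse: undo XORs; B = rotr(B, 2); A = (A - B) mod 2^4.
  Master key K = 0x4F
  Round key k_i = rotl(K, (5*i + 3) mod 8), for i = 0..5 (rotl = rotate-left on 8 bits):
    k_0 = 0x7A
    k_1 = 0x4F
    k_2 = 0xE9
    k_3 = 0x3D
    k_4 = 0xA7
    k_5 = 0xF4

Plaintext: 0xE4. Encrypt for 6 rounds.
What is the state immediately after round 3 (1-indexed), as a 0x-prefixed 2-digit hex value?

0x79

s_0 = plaintext = 0xE4
s_1 = Round(s_0, k_0) = 0x86
s_2 = Round(s_1, k_1) = 0x1D
s_3 = Round(s_2, k_2) = 0x79
s_4 = Round(s_3, k_3) = 0xD5
s_5 = Round(s_4, k_4) = 0x5F
s_6 = Round(s_5, k_5) = 0x00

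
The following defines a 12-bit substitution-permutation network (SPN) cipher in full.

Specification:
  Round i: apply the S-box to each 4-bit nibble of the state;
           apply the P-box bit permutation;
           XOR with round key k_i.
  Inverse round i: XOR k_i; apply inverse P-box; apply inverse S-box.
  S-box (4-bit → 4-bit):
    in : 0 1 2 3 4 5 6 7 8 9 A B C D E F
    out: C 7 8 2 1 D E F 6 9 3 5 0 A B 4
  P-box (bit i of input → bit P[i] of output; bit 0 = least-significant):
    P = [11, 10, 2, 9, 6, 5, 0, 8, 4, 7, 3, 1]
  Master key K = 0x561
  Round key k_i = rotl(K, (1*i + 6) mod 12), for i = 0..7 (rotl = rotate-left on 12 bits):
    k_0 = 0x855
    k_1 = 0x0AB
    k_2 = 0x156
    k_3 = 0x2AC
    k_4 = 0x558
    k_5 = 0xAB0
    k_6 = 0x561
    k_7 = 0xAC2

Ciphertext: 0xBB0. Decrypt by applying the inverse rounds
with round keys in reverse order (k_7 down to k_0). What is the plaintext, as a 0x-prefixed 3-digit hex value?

0xB00

s_0 = ciphertext = 0xBB0
s_1 = InvRound(s_0, k_7) = 0x9EC
s_2 = InvRound(s_1, k_6) = 0x8F1
s_3 = InvRound(s_2, k_5) = 0xCB2
s_4 = InvRound(s_3, k_4) = 0x6E4
s_5 = InvRound(s_4, k_3) = 0xF43
s_6 = InvRound(s_5, k_2) = 0x4F7
s_7 = InvRound(s_6, k_1) = 0xB48
s_8 = InvRound(s_7, k_0) = 0xB00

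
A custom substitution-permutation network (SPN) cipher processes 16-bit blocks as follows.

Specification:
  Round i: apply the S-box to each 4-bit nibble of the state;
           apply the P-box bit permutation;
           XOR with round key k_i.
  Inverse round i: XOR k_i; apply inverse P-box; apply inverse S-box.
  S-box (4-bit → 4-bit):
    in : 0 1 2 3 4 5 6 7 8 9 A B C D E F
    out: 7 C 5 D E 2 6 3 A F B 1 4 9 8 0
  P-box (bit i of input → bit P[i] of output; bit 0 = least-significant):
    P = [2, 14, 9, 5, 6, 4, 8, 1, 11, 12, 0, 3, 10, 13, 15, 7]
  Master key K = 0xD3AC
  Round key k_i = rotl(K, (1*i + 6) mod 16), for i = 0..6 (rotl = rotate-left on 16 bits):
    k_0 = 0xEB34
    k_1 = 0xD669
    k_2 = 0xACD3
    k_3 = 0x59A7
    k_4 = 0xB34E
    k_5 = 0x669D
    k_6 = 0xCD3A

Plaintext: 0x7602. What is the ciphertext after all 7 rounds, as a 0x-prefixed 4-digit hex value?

0x309B

s_0 = plaintext = 0x7602
s_1 = Round(s_0, k_0) = 0xDC61
s_2 = Round(s_1, k_1) = 0xD1D8
s_3 = Round(s_2, k_2) = 0xE838
s_4 = Round(s_3, k_3) = 0x084D
s_5 = Round(s_4, k_4) = 0x0670
s_6 = Round(s_5, k_5) = 0x90C8
s_7 = Round(s_6, k_6) = 0x309B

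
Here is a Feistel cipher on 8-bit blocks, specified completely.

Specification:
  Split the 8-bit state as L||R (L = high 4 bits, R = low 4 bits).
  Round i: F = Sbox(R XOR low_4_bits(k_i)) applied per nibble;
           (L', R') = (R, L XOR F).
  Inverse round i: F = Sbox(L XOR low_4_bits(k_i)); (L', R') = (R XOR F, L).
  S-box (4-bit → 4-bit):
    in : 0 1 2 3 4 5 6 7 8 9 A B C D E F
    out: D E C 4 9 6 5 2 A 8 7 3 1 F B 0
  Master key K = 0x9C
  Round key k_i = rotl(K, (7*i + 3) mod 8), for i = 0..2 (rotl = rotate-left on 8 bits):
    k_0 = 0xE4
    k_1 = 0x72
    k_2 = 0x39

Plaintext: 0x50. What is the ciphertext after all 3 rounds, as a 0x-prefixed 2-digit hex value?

s_0 = plaintext = 0x50
s_1 = Round(s_0, k_0) = 0x0C
s_2 = Round(s_1, k_1) = 0xCB
s_3 = Round(s_2, k_2) = 0xB0

0xB0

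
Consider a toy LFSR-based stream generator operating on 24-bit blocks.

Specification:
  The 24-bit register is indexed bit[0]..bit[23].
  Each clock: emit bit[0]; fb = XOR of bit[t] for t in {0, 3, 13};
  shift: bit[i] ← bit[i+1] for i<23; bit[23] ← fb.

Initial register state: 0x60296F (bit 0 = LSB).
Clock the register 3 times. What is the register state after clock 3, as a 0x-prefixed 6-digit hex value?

0x6C052D

reg_0 = 0x60296F
clock 1: out=1, reg = 0xB014B7
clock 2: out=1, reg = 0xD80A5B
clock 3: out=1, reg = 0x6C052D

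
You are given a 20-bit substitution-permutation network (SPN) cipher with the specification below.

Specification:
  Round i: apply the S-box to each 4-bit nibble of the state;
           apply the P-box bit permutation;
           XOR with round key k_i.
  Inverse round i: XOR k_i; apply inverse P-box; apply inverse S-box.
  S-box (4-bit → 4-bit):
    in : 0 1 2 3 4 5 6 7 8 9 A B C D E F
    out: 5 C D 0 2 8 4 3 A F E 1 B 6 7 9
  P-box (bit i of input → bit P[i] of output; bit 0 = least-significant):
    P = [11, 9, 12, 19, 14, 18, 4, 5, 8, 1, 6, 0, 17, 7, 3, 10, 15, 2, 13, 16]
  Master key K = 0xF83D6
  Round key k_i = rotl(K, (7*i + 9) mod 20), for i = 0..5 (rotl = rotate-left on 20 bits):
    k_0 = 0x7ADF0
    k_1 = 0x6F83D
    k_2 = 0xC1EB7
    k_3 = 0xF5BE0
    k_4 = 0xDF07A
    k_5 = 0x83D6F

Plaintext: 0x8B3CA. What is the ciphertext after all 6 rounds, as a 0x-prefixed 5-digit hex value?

s_0 = plaintext = 0x8B3CA
s_1 = Round(s_0, k_0) = 0x8FFD4
s_2 = Round(s_1, k_1) = 0x1FF28
s_3 = Round(s_2, k_2) = 0x77986
s_4 = Round(s_3, k_3) = 0x9CA07
s_5 = Round(s_4, k_4) = 0xE1EAD
s_6 = Round(s_5, k_5) = 0xC8A11

0xC8A11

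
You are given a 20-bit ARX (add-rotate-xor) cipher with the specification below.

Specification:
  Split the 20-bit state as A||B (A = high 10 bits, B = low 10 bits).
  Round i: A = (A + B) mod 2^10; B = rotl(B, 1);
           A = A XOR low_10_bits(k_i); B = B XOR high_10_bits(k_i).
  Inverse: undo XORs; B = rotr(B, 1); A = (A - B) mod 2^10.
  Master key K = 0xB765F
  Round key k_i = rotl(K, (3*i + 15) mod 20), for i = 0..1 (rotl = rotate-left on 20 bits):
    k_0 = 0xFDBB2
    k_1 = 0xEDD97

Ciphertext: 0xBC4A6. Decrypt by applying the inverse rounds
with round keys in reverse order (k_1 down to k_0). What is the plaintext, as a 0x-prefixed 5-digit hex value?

s_0 = ciphertext = 0xBC4A6
s_1 = InvRound(s_0, k_1) = 0xF7B88
s_2 = InvRound(s_1, k_0) = 0x0B43F

0x0B43F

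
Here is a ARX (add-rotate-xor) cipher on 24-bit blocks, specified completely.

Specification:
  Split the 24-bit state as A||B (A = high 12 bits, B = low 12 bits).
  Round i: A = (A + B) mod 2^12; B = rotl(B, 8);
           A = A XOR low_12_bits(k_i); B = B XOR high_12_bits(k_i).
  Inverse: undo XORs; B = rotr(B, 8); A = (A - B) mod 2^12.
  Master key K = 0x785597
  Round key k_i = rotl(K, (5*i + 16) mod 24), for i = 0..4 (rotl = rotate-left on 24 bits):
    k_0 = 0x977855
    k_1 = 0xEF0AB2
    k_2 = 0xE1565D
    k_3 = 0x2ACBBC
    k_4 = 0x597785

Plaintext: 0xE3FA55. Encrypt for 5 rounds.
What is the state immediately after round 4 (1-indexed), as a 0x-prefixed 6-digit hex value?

s_0 = plaintext = 0xE3FA55
s_1 = Round(s_0, k_0) = 0x0C1CD2
s_2 = Round(s_1, k_1) = 0x721C3D
s_3 = Round(s_2, k_2) = 0x5033D6
s_4 = Round(s_3, k_3) = 0x365491
s_5 = Round(s_4, k_4) = 0x0734DE

0x365491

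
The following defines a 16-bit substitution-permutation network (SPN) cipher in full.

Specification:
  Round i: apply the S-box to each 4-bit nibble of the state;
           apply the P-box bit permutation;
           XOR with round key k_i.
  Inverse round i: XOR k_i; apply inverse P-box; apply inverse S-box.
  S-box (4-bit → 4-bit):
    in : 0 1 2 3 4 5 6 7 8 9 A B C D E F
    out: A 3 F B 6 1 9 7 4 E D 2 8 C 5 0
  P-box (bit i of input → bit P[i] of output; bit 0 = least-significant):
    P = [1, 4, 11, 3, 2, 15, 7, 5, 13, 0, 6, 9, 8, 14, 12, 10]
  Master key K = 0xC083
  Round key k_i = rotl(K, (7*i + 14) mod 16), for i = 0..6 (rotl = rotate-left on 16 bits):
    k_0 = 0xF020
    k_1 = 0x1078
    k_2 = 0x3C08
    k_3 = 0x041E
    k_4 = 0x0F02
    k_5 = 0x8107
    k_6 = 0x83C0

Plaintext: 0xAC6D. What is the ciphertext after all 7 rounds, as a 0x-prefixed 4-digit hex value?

0x4C70

s_0 = plaintext = 0xAC6D
s_1 = Round(s_0, k_0) = 0xEF0C
s_2 = Round(s_1, k_1) = 0x8150
s_3 = Round(s_2, k_2) = 0x0C15
s_4 = Round(s_3, k_3) = 0xC218
s_5 = Round(s_4, k_4) = 0xA147
s_6 = Round(s_5, k_5) = 0x3C94
s_7 = Round(s_6, k_6) = 0x4C70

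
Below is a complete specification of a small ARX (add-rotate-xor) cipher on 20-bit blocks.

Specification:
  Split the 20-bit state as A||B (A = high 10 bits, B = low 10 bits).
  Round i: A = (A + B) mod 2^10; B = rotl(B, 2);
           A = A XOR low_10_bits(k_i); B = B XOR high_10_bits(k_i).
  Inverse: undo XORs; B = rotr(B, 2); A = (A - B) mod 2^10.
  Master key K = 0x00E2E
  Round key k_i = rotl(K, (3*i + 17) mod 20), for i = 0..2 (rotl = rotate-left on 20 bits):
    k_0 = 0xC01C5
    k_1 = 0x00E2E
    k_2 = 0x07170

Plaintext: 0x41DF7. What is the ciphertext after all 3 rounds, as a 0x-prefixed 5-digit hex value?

s_0 = plaintext = 0x41DF7
s_1 = Round(s_0, k_0) = 0xCECDD
s_2 = Round(s_1, k_1) = 0x8DB77
s_3 = Round(s_2, k_2) = 0x375C3

0x375C3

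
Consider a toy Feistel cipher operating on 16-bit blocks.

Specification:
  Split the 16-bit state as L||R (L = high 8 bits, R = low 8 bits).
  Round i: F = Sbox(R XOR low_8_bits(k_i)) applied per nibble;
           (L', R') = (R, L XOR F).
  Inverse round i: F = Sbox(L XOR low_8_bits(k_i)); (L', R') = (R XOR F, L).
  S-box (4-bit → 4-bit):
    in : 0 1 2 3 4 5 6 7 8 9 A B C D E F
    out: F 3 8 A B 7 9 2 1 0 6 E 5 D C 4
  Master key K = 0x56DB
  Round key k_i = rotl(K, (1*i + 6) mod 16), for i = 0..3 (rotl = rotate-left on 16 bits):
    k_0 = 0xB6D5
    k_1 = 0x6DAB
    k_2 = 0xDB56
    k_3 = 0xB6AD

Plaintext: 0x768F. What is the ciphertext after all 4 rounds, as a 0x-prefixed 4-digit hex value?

s_0 = plaintext = 0x768F
s_1 = Round(s_0, k_0) = 0x8F00
s_2 = Round(s_1, k_1) = 0x00E1
s_3 = Round(s_2, k_2) = 0xE1E2
s_4 = Round(s_3, k_3) = 0xE255

0xE255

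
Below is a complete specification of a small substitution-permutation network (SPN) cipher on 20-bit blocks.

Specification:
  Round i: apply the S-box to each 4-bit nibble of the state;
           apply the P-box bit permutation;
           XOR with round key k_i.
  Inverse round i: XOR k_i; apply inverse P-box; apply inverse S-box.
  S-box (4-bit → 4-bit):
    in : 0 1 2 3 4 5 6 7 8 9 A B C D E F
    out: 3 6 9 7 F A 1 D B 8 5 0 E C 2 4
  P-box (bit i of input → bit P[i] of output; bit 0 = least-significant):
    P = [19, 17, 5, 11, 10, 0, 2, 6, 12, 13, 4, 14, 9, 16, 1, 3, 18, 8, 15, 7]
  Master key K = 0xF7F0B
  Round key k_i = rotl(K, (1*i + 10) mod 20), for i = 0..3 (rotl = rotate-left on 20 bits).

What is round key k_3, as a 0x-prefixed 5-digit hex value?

0x17EFE

K = 0xF7F0B
k_0 = rotl(K, (1*0+10) mod 20) = rotl(K, 10) = 0xC2FDF
k_1 = rotl(K, (1*1+10) mod 20) = rotl(K, 11) = 0x85FBF
k_2 = rotl(K, (1*2+10) mod 20) = rotl(K, 12) = 0x0BF7F
k_3 = rotl(K, (1*3+10) mod 20) = rotl(K, 13) = 0x17EFE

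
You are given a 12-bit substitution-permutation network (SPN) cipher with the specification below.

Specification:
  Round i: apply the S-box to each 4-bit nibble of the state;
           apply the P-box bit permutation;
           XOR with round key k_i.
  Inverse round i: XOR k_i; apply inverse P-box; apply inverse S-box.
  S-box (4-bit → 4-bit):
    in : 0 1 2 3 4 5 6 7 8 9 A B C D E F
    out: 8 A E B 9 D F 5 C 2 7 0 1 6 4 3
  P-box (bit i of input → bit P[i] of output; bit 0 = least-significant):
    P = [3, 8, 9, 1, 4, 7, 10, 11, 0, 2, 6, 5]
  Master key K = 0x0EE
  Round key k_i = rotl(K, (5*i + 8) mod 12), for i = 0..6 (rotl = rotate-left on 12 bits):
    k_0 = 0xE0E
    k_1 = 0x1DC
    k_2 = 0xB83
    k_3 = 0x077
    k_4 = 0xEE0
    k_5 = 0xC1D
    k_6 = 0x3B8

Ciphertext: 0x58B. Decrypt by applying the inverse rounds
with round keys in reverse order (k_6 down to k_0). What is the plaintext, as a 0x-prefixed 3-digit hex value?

0xAB2

s_0 = ciphertext = 0x58B
s_1 = InvRound(s_0, k_6) = 0x478
s_2 = InvRound(s_1, k_5) = 0x60B
s_3 = InvRound(s_2, k_4) = 0x514
s_4 = InvRound(s_3, k_3) = 0x5E1
s_5 = InvRound(s_4, k_2) = 0x888
s_6 = InvRound(s_5, k_1) = 0xD49
s_7 = InvRound(s_6, k_0) = 0xAB2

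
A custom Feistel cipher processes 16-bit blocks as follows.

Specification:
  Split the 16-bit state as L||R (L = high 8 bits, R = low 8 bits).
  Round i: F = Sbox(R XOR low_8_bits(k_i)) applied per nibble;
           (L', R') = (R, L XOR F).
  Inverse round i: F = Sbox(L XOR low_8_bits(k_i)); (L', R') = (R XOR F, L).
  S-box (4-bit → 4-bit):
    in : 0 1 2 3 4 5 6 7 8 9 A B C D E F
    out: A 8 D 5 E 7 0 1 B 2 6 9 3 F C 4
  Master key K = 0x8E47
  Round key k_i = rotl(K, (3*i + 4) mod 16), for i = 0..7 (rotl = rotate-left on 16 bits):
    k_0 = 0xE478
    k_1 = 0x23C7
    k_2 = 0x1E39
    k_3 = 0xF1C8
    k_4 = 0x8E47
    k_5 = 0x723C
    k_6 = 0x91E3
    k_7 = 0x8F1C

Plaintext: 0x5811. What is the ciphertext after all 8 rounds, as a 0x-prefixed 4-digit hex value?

0x88CB

s_0 = plaintext = 0x5811
s_1 = Round(s_0, k_0) = 0x115A
s_2 = Round(s_1, k_1) = 0x5A3E
s_3 = Round(s_2, k_2) = 0x3EFB
s_4 = Round(s_3, k_3) = 0xFB6B
s_5 = Round(s_4, k_4) = 0x6B28
s_6 = Round(s_5, k_5) = 0x28E5
s_7 = Round(s_6, k_6) = 0xE588
s_8 = Round(s_7, k_7) = 0x88CB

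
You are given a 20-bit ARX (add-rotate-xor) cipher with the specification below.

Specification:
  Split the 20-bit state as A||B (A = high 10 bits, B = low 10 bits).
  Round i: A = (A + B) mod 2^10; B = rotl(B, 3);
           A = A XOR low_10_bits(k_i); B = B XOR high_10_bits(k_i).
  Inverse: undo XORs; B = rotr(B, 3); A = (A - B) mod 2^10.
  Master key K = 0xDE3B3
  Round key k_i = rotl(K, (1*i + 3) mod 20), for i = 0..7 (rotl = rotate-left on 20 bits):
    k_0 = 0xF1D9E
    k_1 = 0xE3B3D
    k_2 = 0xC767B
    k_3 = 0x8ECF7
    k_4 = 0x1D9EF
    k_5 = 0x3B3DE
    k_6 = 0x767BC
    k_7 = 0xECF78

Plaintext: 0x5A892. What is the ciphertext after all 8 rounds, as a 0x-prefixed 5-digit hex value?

s_0 = plaintext = 0x5A892
s_1 = Round(s_0, k_0) = 0x18B56
s_2 = Round(s_1, k_1) = 0x21538
s_3 = Round(s_2, k_2) = 0xF1ADF
s_4 = Round(s_3, k_3) = 0x948C6
s_5 = Round(s_4, k_4) = 0xBDE47
s_6 = Round(s_5, k_5) = 0xB82D0
s_7 = Round(s_6, k_6) = 0x8335C
s_8 = Round(s_7, k_7) = 0x84155

0x84155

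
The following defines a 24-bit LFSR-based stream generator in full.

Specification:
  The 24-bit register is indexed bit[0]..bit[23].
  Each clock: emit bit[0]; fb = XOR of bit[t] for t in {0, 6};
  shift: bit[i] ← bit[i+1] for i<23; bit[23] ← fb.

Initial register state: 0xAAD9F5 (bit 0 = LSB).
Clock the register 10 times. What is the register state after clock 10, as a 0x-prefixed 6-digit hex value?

reg_0 = 0xAAD9F5
clock 1: out=1, reg = 0x556CFA
clock 2: out=0, reg = 0xAAB67D
clock 3: out=1, reg = 0x555B3E
clock 4: out=0, reg = 0x2AAD9F
clock 5: out=1, reg = 0x9556CF
clock 6: out=1, reg = 0x4AAB67
clock 7: out=1, reg = 0x2555B3
clock 8: out=1, reg = 0x92AAD9
clock 9: out=1, reg = 0x49556C
clock 10: out=0, reg = 0xA4AAB6

0xA4AAB6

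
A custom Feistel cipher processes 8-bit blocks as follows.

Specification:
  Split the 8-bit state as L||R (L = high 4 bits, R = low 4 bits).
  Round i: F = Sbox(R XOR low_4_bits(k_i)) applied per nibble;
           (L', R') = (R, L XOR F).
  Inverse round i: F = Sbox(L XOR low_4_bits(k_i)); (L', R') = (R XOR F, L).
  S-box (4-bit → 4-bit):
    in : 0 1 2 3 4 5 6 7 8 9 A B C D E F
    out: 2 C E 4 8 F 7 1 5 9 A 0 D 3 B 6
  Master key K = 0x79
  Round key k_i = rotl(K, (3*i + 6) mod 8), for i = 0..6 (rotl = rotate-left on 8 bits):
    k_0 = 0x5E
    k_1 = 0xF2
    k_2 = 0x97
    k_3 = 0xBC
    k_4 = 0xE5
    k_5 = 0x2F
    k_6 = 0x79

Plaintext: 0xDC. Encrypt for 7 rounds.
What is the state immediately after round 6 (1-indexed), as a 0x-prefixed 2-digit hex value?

0x9C

s_0 = plaintext = 0xDC
s_1 = Round(s_0, k_0) = 0xC3
s_2 = Round(s_1, k_1) = 0x30
s_3 = Round(s_2, k_2) = 0x02
s_4 = Round(s_3, k_3) = 0x2B
s_5 = Round(s_4, k_4) = 0xB9
s_6 = Round(s_5, k_5) = 0x9C
s_7 = Round(s_6, k_6) = 0xC6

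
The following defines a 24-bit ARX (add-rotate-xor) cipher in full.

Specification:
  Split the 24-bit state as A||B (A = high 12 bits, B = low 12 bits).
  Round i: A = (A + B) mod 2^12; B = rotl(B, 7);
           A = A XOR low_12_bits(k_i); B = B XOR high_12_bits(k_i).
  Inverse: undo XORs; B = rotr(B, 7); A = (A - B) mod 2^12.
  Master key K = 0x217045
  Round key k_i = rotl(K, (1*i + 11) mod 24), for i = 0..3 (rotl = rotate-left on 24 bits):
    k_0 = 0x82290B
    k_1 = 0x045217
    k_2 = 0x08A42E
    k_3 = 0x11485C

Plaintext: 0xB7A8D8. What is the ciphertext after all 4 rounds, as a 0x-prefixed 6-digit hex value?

0xD8BD88

s_0 = plaintext = 0xB7A8D8
s_1 = Round(s_0, k_0) = 0xD59464
s_2 = Round(s_1, k_1) = 0x3AA266
s_3 = Round(s_2, k_2) = 0x23E399
s_4 = Round(s_3, k_3) = 0xD8BD88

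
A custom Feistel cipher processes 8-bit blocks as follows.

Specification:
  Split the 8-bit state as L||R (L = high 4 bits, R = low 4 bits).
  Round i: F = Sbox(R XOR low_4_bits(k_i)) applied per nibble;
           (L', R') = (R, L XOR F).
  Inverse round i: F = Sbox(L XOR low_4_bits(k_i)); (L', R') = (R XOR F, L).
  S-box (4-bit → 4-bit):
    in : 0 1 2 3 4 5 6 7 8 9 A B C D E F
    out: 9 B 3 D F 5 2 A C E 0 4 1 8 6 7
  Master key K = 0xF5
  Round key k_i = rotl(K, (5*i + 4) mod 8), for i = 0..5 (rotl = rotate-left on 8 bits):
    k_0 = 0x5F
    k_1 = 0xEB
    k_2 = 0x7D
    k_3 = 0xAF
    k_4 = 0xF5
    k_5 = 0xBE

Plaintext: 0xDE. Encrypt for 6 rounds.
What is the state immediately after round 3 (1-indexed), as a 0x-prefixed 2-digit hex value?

s_0 = plaintext = 0xDE
s_1 = Round(s_0, k_0) = 0xE6
s_2 = Round(s_1, k_1) = 0x66
s_3 = Round(s_2, k_2) = 0x62
s_4 = Round(s_3, k_3) = 0x2E
s_5 = Round(s_4, k_4) = 0xE6
s_6 = Round(s_5, k_5) = 0x62

0x62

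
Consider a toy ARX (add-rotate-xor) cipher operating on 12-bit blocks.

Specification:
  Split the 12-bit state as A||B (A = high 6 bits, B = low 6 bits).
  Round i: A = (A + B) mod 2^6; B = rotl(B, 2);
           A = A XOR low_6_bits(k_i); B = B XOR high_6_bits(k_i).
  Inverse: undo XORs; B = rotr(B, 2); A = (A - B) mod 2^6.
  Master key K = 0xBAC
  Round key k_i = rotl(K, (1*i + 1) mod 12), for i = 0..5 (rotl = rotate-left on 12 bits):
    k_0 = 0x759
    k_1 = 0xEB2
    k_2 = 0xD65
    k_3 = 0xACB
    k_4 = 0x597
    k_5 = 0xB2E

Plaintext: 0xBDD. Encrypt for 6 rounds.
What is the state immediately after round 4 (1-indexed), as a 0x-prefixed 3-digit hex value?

s_0 = plaintext = 0xBDD
s_1 = Round(s_0, k_0) = 0x568
s_2 = Round(s_1, k_1) = 0x3D8
s_3 = Round(s_2, k_2) = 0x094
s_4 = Round(s_3, k_3) = 0x77A
s_5 = Round(s_4, k_4) = 0x03D
s_6 = Round(s_5, k_5) = 0x4DB

0x77A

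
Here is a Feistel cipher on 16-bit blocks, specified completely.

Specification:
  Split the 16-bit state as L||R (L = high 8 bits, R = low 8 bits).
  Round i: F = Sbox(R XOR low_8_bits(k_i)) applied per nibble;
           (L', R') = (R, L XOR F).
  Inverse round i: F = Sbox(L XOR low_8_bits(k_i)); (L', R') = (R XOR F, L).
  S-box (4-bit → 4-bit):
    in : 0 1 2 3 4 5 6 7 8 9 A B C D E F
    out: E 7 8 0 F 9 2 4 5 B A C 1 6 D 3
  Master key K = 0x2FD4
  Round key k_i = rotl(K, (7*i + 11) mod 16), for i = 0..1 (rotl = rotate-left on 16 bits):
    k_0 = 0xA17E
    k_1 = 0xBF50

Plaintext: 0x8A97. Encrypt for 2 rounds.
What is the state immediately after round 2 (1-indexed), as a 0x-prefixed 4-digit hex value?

0x5170

s_0 = plaintext = 0x8A97
s_1 = Round(s_0, k_0) = 0x9751
s_2 = Round(s_1, k_1) = 0x5170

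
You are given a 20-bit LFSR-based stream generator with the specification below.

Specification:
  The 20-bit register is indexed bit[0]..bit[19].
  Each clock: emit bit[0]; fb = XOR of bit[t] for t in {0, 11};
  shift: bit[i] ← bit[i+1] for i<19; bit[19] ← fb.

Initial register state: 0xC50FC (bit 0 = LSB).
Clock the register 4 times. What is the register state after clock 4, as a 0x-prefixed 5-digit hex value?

0x6C50F

reg_0 = 0xC50FC
clock 1: out=0, reg = 0x6287E
clock 2: out=0, reg = 0xB143F
clock 3: out=1, reg = 0xD8A1F
clock 4: out=1, reg = 0x6C50F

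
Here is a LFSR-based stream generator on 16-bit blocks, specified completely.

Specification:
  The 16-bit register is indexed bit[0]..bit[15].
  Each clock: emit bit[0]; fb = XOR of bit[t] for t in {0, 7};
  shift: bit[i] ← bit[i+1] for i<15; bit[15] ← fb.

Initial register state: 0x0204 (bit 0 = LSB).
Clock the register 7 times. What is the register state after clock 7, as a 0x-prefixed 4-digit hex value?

0x0004

reg_0 = 0x0204
clock 1: out=0, reg = 0x0102
clock 2: out=0, reg = 0x0081
clock 3: out=1, reg = 0x0040
clock 4: out=0, reg = 0x0020
clock 5: out=0, reg = 0x0010
clock 6: out=0, reg = 0x0008
clock 7: out=0, reg = 0x0004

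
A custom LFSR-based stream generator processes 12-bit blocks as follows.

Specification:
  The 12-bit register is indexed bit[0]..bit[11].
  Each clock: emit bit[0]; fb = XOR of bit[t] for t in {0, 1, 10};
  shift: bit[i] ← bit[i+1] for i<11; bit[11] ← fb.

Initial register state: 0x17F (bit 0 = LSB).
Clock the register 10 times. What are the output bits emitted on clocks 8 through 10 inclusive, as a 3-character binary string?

010

reg_0 = 0x17F
clock 1: out=1, reg = 0x0BF
clock 2: out=1, reg = 0x05F
clock 3: out=1, reg = 0x02F
clock 4: out=1, reg = 0x017
clock 5: out=1, reg = 0x00B
clock 6: out=1, reg = 0x005
clock 7: out=1, reg = 0x802
clock 8: out=0, reg = 0xC01
clock 9: out=1, reg = 0x600
clock 10: out=0, reg = 0xB00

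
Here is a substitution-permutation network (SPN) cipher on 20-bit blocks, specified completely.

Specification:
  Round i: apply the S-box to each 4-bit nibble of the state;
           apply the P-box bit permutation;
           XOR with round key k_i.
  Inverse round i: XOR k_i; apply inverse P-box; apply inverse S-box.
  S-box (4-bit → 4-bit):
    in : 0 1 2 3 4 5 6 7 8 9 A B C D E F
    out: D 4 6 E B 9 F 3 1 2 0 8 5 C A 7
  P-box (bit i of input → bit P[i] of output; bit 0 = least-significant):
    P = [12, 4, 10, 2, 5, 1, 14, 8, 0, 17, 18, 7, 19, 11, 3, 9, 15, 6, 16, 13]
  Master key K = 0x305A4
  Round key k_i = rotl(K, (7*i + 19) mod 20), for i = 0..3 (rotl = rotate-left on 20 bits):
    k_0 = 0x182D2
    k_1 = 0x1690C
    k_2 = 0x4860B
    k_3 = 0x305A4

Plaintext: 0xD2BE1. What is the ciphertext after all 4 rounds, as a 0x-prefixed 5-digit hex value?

0xFBE1B

s_0 = plaintext = 0xD2BE1
s_1 = Round(s_0, k_0) = 0x0AF58
s_2 = Round(s_1, k_1) = 0x6D82D
s_3 = Round(s_2, k_2) = 0x56044
s_4 = Round(s_3, k_3) = 0xFBE1B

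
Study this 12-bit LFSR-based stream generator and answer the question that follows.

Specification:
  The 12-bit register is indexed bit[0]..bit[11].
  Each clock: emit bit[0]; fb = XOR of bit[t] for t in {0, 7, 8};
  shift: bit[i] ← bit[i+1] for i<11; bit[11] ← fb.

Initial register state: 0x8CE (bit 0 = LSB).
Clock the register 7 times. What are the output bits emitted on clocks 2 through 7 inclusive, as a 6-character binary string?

reg_0 = 0x8CE
clock 1: out=0, reg = 0xC67
clock 2: out=1, reg = 0xE33
clock 3: out=1, reg = 0xF19
clock 4: out=1, reg = 0x78C
clock 5: out=0, reg = 0x3C6
clock 6: out=0, reg = 0x1E3
clock 7: out=1, reg = 0x8F1

111001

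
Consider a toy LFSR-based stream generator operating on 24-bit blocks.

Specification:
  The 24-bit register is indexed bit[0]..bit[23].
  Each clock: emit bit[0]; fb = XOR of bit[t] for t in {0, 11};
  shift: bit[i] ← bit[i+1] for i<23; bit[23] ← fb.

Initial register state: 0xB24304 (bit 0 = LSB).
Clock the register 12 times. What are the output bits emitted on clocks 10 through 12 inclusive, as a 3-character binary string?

reg_0 = 0xB24304
clock 1: out=0, reg = 0x592182
clock 2: out=0, reg = 0x2C90C1
clock 3: out=1, reg = 0x964860
clock 4: out=0, reg = 0xCB2430
clock 5: out=0, reg = 0x659218
clock 6: out=0, reg = 0x32C90C
clock 7: out=0, reg = 0x996486
clock 8: out=0, reg = 0x4CB243
clock 9: out=1, reg = 0xA65921
clock 10: out=1, reg = 0x532C90
clock 11: out=0, reg = 0xA99648
clock 12: out=0, reg = 0x54CB24

100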